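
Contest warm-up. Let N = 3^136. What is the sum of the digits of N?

3^136 = 77355401014542844188348446843727534965514746256921793516785161121
Sum of its 65 digits: 288.

288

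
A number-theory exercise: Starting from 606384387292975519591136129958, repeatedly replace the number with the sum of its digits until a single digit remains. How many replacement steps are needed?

606384387292975519591136129958 → 153 → 9 (2 steps)

2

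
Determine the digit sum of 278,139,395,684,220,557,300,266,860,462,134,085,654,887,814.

201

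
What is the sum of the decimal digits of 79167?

30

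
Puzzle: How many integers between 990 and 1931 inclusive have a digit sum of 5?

15

The integers in [990, 1931] that have a digit sum of 5: 1004, 1013, 1022, 1031, 1040, 1103, …, 1310, 1400.
15 qualify.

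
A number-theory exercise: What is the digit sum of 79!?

79! = 894618213078297528685144171539831652069808216779571907213868063227837990693501860533361810841010176000000000000000000
Sum of its 117 digits: 441.

441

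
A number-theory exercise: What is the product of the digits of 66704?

0

6×6×7×0×4 = 0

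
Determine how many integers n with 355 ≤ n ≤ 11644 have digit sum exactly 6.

The integers in [355, 11644] that have digit sum exactly 6: 402, 411, 420, 501, 510, 600, …, 11310, 11400.
98 qualify.

98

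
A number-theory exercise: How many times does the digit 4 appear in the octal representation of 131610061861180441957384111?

131610061861180441957384111 in base 8 is 66335407377417757053135437657.
The digit 4 appears 3 times.

3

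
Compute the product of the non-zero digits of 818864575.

8×1×8×8×6×4×5×7×5 = 2150400

2150400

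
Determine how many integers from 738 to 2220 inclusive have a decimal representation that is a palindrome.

38

The integers in [738, 2220] that have a decimal representation that is a palindrome: 747, 757, 767, 777, 787, 797, …, 2002, 2112.
38 qualify.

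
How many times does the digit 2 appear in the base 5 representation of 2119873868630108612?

7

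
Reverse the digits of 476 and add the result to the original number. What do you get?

1150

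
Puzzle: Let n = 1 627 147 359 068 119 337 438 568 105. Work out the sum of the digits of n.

123

1+6+2+7+1+4+7+3+5+9+0+6+8+1+1+9+3+3+7+4+3+8+5+6+8+1+0+5 = 123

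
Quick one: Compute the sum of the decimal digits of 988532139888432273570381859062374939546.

197

9+8+8+5+3+2+1+3+9+8+8+8+4+3+2+2+7+3+5+7+0+3+8+1+8+5+9+0+6+2+3+7+4+9+3+9+5+4+6 = 197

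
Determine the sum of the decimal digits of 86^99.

800

86^99 = 327602097054153532522254514851864886153582906089432684513659791925428717943926273696289362748481077055860233048952970830841120739001659069265136310007423455804511005051711628145075365416534016
Sum of its 192 digits: 800.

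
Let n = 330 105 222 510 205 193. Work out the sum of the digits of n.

44

3+3+0+1+0+5+2+2+2+5+1+0+2+0+5+1+9+3 = 44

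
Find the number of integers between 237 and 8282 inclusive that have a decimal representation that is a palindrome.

The integers in [237, 8282] that have a decimal representation that is a palindrome: 242, 252, 262, 272, 282, 292, …, 8118, 8228.
149 qualify.

149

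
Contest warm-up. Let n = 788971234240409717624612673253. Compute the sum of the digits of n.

7+8+8+9+7+1+2+3+4+2+4+0+4+0+9+7+1+7+6+2+4+6+1+2+6+7+3+2+5+3 = 130

130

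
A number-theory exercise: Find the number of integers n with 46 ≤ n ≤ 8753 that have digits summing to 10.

276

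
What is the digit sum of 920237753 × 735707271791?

85

920237753 × 735707271791 = 677025606658710125623
Sum of its 21 digits: 85.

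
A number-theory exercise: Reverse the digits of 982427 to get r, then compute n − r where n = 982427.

Reverse of 982427 is 724289.
982427 − 724289 = 258138

258138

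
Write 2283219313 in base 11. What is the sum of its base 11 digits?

53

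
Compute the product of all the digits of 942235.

9×4×2×2×3×5 = 2160

2160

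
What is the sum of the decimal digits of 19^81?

523

19^81 = 37935138777825626081921793537883175111660882975396868589425211875005368072659738180509867983917766065619
Sum of its 104 digits: 523.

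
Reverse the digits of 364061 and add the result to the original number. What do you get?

Reverse of 364061 is 160463.
364061 + 160463 = 524524

524524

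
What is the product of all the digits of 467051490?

4×6×7×0×5×1×4×9×0 = 0

0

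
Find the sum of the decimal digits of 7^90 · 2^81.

440

7^90 · 2^81 = 27685556021387031789679392075564366406360221910666487501204161922930590431323098041918345967617179648
Sum of its 101 digits: 440.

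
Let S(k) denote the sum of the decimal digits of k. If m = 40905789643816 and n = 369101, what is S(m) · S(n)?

1400

S(40905789643816) = 4+0+9+0+5+7+8+9+6+4+3+8+1+6 = 70.
S(369101) = 3+6+9+1+0+1 = 20.
70 · 20 = 1400.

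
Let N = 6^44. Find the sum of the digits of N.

6^44 = 17324272922341479351919144385642496
Sum of its 35 digits: 153.

153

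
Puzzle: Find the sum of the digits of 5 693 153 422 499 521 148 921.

95

5+6+9+3+1+5+3+4+2+2+4+9+9+5+2+1+1+4+8+9+2+1 = 95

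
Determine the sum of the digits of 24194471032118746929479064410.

119

2+4+1+9+4+4+7+1+0+3+2+1+1+8+7+4+6+9+2+9+4+7+9+0+6+4+4+1+0 = 119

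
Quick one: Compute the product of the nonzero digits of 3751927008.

3×7×5×1×9×2×7×8 = 105840

105840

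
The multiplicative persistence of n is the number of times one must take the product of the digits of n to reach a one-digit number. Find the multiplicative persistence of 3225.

3225 → 60 → 0 (2 steps)

2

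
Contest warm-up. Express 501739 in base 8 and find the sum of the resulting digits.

28

501739 in base 8 is 1723753.
Digit sum: 1+7+2+3+7+5+3 = 28.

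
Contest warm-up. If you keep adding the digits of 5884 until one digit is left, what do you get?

5+8+8+4 = 25
2+5 = 7

7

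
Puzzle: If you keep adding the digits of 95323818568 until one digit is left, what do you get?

9+5+3+2+3+8+1+8+5+6+8 = 58
5+8 = 13
1+3 = 4
(Equivalently, 95323818568 mod 9 = 4.)

4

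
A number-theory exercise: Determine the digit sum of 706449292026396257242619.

7+0+6+4+4+9+2+9+2+0+2+6+3+9+6+2+5+7+2+4+2+6+1+9 = 107

107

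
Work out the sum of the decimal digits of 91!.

91! = 135200152767840296255166568759495142147586866476906677791741734597153670771559994765685283954750449427751168336768008192000000000000000000000
Sum of its 141 digits: 594.

594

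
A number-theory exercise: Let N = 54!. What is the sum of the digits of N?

261

54! = 230843697339241380472092742683027581083278564571807941132288000000000000
Sum of its 72 digits: 261.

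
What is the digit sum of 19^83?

505

19^83 = 13694585098795051015573767467175826215309578754118269560782501486876937874230165483164062342194313549688459
Sum of its 107 digits: 505.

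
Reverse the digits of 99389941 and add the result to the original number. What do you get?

114388340

Reverse of 99389941 is 14998399.
99389941 + 14998399 = 114388340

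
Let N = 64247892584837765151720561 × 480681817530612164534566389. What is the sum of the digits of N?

64247892584837765151720561 × 480681817530612164534566389 = 30882793780191356954573404033754172463489301430824229
Sum of its 53 digits: 225.

225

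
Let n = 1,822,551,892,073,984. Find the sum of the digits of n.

1+8+2+2+5+5+1+8+9+2+0+7+3+9+8+4 = 74

74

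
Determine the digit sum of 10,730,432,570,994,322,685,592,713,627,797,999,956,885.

213

1+0+7+3+0+4+3+2+5+7+0+9+9+4+3+2+2+6+8+5+5+9+2+7+1+3+6+2+7+7+9+7+9+9+9+9+5+6+8+8+5 = 213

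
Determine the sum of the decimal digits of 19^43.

235

19^43 = 9691808871033067112824380501725664483616416540730367659
Sum of its 55 digits: 235.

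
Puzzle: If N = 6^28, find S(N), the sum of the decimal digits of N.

6^28 = 6140942214464815497216
Sum of its 22 digits: 90.

90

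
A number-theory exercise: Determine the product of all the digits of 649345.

6×4×9×3×4×5 = 12960

12960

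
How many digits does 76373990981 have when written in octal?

13

76373990981 in base 8 is 1071017517105, which has 13 digits.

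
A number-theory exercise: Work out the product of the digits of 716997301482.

0

7×1×6×9×9×7×3×0×1×4×8×2 = 0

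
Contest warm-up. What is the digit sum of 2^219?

296

2^219 = 842498333348457493583344221469363458551160763204392890034487820288
Sum of its 66 digits: 296.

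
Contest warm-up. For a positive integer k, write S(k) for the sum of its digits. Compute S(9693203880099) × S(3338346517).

S(9693203880099) = 9+6+9+3+2+0+3+8+8+0+0+9+9 = 66.
S(3338346517) = 3+3+3+8+3+4+6+5+1+7 = 43.
66 · 43 = 2838.

2838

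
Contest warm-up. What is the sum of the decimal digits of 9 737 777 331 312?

60

9+7+3+7+7+7+7+3+3+1+3+1+2 = 60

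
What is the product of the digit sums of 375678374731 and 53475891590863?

4453

S(375678374731) = 3+7+5+6+7+8+3+7+4+7+3+1 = 61.
S(53475891590863) = 5+3+4+7+5+8+9+1+5+9+0+8+6+3 = 73.
61 · 73 = 4453.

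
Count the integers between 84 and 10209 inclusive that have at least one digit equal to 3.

3460

The integers in [84, 10209] that have at least one digit equal to 3: 93, 103, 113, 123, 130, 131, …, 10193, 10203.
3460 qualify.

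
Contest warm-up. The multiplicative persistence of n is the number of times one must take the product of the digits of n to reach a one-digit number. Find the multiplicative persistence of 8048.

8048 → 0 (1 step)

1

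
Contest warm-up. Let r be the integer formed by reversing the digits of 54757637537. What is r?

73573675745

Reversing 54757637537 gives 73573675745.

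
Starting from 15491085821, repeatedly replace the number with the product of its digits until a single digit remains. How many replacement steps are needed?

1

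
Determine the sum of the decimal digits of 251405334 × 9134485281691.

251405334 × 9134485281691 = 2296458323161609939794
Sum of its 22 digits: 108.

108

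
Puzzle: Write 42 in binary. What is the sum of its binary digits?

3

42 in base 2 is 101010.
Digit sum: 1+0+1+0+1+0 = 3.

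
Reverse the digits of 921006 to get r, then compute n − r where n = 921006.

Reverse of 921006 is 600129.
921006 − 600129 = 320877

320877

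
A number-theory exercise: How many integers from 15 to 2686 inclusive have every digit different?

The integers in [15, 2686] that have every digit different: 15, 16, 17, 18, 19, 20, …, 2684, 2685.
1556 qualify.

1556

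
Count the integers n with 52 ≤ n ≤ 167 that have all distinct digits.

89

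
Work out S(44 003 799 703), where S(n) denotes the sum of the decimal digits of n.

4+4+0+0+3+7+9+9+7+0+3 = 46

46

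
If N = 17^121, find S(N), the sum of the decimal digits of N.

674

17^121 = 76616002180346738267545237938536185201887900404800455820901373761063296965386288916093101577411852564605287178657660685771591824293029690436977763217
Sum of its 149 digits: 674.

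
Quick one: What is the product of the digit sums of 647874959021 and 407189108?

S(647874959021) = 6+4+7+8+7+4+9+5+9+0+2+1 = 62.
S(407189108) = 4+0+7+1+8+9+1+0+8 = 38.
62 · 38 = 2356.

2356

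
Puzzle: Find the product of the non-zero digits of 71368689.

435456

7×1×3×6×8×6×8×9 = 435456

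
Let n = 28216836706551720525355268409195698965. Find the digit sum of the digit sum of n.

10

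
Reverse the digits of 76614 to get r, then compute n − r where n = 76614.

Reverse of 76614 is 41667.
76614 − 41667 = 34947

34947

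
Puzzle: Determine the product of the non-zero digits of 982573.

9×8×2×5×7×3 = 15120

15120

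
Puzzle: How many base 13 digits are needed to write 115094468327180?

13

115094468327180 in base 13 is 4C2B491B21C74, which has 13 digits.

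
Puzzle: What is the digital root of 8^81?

The digital root of n equals n mod 9 (or 9 when 9 | n), so we need 8^81 mod 9.
8^81 ≡ 8 (mod 9), so the digital root is 8.

8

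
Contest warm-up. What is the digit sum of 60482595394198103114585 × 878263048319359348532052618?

60482595394198103114585 × 878263048319359348532052618 = 53119628601174869819852547771508477663328903233530
Sum of its 50 digits: 228.

228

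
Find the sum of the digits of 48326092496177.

4+8+3+2+6+0+9+2+4+9+6+1+7+7 = 68

68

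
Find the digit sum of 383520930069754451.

74

3+8+3+5+2+0+9+3+0+0+6+9+7+5+4+4+5+1 = 74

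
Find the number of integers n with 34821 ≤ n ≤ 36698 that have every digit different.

617

The integers in [34821, 36698] that have every digit different: 34821, 34825, 34826, 34827, 34829, 34850, …, 36597, 36598.
617 qualify.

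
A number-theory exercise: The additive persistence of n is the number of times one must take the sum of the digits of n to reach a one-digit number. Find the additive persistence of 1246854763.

3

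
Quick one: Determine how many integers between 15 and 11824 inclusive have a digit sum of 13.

618

The integers in [15, 11824] that have a digit sum of 13: 49, 58, 67, 76, 85, 94, …, 11812, 11821.
618 qualify.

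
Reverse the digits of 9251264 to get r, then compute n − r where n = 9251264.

Reverse of 9251264 is 4621529.
9251264 − 4621529 = 4629735

4629735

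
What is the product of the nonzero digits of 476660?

4×7×6×6×6 = 6048

6048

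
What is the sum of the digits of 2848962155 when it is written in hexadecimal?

80

2848962155 in base 16 is A9CFB66B.
Digit sum: 10+9+12+15+11+6+6+11 = 80.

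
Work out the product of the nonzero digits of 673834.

12096

6×7×3×8×3×4 = 12096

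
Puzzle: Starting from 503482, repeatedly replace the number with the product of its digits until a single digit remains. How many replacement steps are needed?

503482 → 0 (1 step)

1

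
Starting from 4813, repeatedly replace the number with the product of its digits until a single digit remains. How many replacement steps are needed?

4

4813 → 96 → 54 → 20 → 0 (4 steps)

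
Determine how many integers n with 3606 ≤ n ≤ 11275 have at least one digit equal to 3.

2346

The integers in [3606, 11275] that have at least one digit equal to 3: 3606, 3607, 3608, 3609, 3610, 3611, …, 11263, 11273.
2346 qualify.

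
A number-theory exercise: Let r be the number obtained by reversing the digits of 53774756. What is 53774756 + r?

119522491

Reverse of 53774756 is 65747735.
53774756 + 65747735 = 119522491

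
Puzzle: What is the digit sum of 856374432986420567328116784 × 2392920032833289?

213

856374432986420567328116784 × 2392920032833289 = 2049235536299454754425076777397296194822576
Sum of its 43 digits: 213.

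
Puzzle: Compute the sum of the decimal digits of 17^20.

17^20 = 4064231406647572522401601
Sum of its 25 digits: 82.

82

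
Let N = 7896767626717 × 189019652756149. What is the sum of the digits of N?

133

7896767626717 × 189019652756149 = 1492644274698046186658432833
Sum of its 28 digits: 133.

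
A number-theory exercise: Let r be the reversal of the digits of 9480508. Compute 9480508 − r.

1429659

Reverse of 9480508 is 8050849.
9480508 − 8050849 = 1429659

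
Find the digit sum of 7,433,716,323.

39

7+4+3+3+7+1+6+3+2+3 = 39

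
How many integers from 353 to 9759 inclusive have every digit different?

4935

The integers in [353, 9759] that have every digit different: 354, 356, 357, 358, 359, 360, …, 9756, 9758.
4935 qualify.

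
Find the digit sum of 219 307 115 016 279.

54

2+1+9+3+0+7+1+1+5+0+1+6+2+7+9 = 54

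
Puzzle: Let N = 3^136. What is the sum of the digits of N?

288

3^136 = 77355401014542844188348446843727534965514746256921793516785161121
Sum of its 65 digits: 288.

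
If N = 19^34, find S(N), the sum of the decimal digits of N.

172

19^34 = 30034640110980377619945846078500632729311721
Sum of its 44 digits: 172.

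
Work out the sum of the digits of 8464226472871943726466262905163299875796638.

221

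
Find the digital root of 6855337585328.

5

6+8+5+5+3+3+7+5+8+5+3+2+8 = 68
6+8 = 14
1+4 = 5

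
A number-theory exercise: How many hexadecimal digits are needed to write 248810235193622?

12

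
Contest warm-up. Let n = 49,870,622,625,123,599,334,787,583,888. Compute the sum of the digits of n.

4+9+8+7+0+6+2+2+6+2+5+1+2+3+5+9+9+3+3+4+7+8+7+5+8+3+8+8+8 = 152

152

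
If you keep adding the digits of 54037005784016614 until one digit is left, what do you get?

7

5+4+0+3+7+0+0+5+7+8+4+0+1+6+6+1+4 = 61
6+1 = 7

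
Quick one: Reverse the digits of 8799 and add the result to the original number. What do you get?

18777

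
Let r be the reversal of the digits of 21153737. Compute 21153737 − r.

Reverse of 21153737 is 73735112.
21153737 − 73735112 = -52581375

-52581375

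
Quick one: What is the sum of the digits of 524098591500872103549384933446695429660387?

196

5+2+4+0+9+8+5+9+1+5+0+0+8+7+2+1+0+3+5+4+9+3+8+4+9+3+3+4+4+6+6+9+5+4+2+9+6+6+0+3+8+7 = 196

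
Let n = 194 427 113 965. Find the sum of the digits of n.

52

1+9+4+4+2+7+1+1+3+9+6+5 = 52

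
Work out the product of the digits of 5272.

5×2×7×2 = 140

140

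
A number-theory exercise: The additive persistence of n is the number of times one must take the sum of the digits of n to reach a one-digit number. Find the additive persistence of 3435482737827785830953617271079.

2

3435482737827785830953617271079 → 151 → 7 (2 steps)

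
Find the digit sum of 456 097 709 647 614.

75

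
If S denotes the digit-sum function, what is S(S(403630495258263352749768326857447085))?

First digit sum: 170.
1+7+0 = 8.

8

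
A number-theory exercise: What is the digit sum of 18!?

18! = 6402373705728000
Sum of its 16 digits: 54.

54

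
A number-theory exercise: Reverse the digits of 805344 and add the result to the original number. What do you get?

Reverse of 805344 is 443508.
805344 + 443508 = 1248852

1248852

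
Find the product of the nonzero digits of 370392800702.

3×7×3×9×2×8×7×2 = 127008

127008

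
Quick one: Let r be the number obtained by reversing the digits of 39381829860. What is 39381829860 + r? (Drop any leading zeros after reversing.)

46274648253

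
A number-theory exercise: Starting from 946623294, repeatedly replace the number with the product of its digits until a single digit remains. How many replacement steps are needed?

3

946623294 → 559872 → 25200 → 0 (3 steps)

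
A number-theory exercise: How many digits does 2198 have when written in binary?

2198 in base 2 is 100010010110, which has 12 digits.

12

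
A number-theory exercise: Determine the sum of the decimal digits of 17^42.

17^42 = 4773695331839566234818968439734627784374274207965089
Sum of its 52 digits: 271.

271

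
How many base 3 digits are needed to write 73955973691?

23

73955973691 in base 3 is 21001220010012201120201, which has 23 digits.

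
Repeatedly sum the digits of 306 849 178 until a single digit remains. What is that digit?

3+0+6+8+4+9+1+7+8 = 46
4+6 = 10
1+0 = 1

1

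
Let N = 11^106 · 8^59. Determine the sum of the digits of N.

749

11^106 · 8^59 = 46766391317591697765945663918888756020114995424179315447447281996245960104435068967200385661192627707754759620107534667716123922470067112210023075891219288756846592
Sum of its 164 digits: 749.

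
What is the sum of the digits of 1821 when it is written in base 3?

7

1821 in base 3 is 2111110.
Digit sum: 2+1+1+1+1+1+0 = 7.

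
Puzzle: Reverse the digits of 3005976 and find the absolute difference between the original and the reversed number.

Reverse of 3005976 is 6795003.
|3005976 − 6795003| = 3789027

3789027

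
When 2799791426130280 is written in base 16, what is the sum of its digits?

2799791426130280 in base 16 is 9F2653D665168.
Digit sum: 9+15+2+6+5+3+13+6+6+5+1+6+8 = 85.

85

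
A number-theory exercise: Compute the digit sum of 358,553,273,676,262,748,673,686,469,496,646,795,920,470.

222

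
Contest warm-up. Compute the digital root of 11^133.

The digital root of n equals n mod 9 (or 9 when 9 | n), so we need 11^133 mod 9.
11^133 ≡ 2 (mod 9), so the digital root is 2.

2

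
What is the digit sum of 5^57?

215

5^57 = 6938893903907228377647697925567626953125
Sum of its 40 digits: 215.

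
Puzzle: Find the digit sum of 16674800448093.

60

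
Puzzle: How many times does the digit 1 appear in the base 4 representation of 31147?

31147 in base 4 is 13212223.
The digit 1 appears 2 times.

2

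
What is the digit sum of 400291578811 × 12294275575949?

116

400291578811 × 12294275575949 = 4921294980634141549616639
Sum of its 25 digits: 116.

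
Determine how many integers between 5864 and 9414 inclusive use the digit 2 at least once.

994

The integers in [5864, 9414] that use the digit 2 at least once: 5872, 5882, 5892, 5902, 5912, 5920, …, 9402, 9412.
994 qualify.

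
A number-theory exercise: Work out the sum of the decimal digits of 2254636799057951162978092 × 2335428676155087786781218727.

2254636799057951162978092 × 2335428676155087786781218727 = 5265543434834455562987974638135996861554226561128884
Sum of its 52 digits: 259.

259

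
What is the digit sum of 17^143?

17^143 = 89990311908498647045788321790870571946973640519785658861481127970769438512698884143655738456799121961616858405181389315867595801377299617421026433812938863796708814458356310513
Sum of its 176 digits: 872.

872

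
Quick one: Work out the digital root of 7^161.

The digital root of n equals n mod 9 (or 9 when 9 | n), so we need 7^161 mod 9.
7^161 ≡ 4 (mod 9), so the digital root is 4.

4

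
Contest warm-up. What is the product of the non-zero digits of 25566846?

345600

2×5×5×6×6×8×4×6 = 345600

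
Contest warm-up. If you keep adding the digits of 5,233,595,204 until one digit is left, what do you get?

5+2+3+3+5+9+5+2+0+4 = 38
3+8 = 11
1+1 = 2

2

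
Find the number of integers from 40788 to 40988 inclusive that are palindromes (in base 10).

2

The integers in [40788, 40988] that are palindromes (in base 10): 40804, 40904.
2 qualify.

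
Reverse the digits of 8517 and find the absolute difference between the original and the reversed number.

1359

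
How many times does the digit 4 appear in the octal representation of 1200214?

2

1200214 in base 8 is 4450126.
The digit 4 appears 2 times.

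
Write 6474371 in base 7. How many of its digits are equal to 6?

6474371 in base 7 is 106013501.
The digit 6 appears 1 time.

1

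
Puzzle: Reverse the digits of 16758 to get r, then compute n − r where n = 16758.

Reverse of 16758 is 85761.
16758 − 85761 = -69003

-69003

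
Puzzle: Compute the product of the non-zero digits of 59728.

5×9×7×2×8 = 5040

5040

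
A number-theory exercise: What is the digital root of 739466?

8

7+3+9+4+6+6 = 35
3+5 = 8
(Equivalently, 739466 mod 9 = 8.)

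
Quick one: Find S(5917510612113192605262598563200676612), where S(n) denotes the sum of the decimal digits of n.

141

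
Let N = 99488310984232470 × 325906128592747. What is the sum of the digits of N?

99488310984232470 × 325906128592747 = 32423850273102471220547003895090
Sum of its 32 digits: 108.

108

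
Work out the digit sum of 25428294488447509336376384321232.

141

2+5+4+2+8+2+9+4+4+8+8+4+4+7+5+0+9+3+3+6+3+7+6+3+8+4+3+2+1+2+3+2 = 141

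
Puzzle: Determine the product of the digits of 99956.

21870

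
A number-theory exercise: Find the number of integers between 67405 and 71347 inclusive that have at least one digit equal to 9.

The integers in [67405, 71347] that have at least one digit equal to 9: 67409, 67419, 67429, 67439, 67449, 67459, …, 71329, 71339.
1798 qualify.

1798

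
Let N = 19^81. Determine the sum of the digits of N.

19^81 = 37935138777825626081921793537883175111660882975396868589425211875005368072659738180509867983917766065619
Sum of its 104 digits: 523.

523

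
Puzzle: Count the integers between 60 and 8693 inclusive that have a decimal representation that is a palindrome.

The integers in [60, 8693] that have a decimal representation that is a palindrome: 66, 77, 88, 99, 101, 111, …, 8558, 8668.
171 qualify.

171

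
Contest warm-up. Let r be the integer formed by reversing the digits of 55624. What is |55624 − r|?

12969

Reverse of 55624 is 42655.
|55624 − 42655| = 12969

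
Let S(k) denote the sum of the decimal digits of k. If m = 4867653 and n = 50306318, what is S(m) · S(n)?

1014

S(4867653) = 4+8+6+7+6+5+3 = 39.
S(50306318) = 5+0+3+0+6+3+1+8 = 26.
39 · 26 = 1014.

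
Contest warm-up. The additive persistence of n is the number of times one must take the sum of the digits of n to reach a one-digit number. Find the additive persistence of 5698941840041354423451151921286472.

3

5698941840041354423451151921286472 → 138 → 12 → 3 (3 steps)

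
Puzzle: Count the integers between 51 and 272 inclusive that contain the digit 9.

The integers in [51, 272] that contain the digit 9: 59, 69, 79, 89, 90, 91, …, 259, 269.
40 qualify.

40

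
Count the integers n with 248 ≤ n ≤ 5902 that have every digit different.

3012

The integers in [248, 5902] that have every digit different: 248, 249, 250, 251, 253, 254, …, 5901, 5902.
3012 qualify.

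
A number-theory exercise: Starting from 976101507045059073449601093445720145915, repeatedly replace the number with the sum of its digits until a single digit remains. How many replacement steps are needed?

2

976101507045059073449601093445720145915 → 152 → 8 (2 steps)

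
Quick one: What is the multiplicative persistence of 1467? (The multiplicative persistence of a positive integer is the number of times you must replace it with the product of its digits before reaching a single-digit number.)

4

1467 → 168 → 48 → 32 → 6 (4 steps)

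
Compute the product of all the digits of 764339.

7×6×4×3×3×9 = 13608

13608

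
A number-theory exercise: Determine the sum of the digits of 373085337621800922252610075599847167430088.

3+7+3+0+8+5+3+3+7+6+2+1+8+0+0+9+2+2+2+5+2+6+1+0+0+7+5+5+9+9+8+4+7+1+6+7+4+3+0+0+8+8 = 176

176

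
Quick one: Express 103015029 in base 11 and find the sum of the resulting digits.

103015029 in base 11 is 53170797.
Digit sum: 5+3+1+7+0+7+9+7 = 39.

39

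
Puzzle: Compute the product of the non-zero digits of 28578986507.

67737600

2×8×5×7×8×9×8×6×5×7 = 67737600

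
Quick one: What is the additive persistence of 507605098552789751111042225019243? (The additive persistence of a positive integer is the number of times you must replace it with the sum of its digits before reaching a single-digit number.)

507605098552789751111042225019243 → 126 → 9 (2 steps)

2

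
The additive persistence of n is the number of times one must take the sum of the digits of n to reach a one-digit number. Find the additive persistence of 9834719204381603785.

9834719204381603785 → 88 → 16 → 7 (3 steps)

3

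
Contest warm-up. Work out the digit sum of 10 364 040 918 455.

1+0+3+6+4+0+4+0+9+1+8+4+5+5 = 50

50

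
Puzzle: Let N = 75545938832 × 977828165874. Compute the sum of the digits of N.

75545938832 × 977828165874 = 73870946807323953819168
Sum of its 23 digits: 117.

117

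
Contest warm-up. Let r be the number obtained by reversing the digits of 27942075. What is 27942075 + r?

84967047

Reverse of 27942075 is 57024972.
27942075 + 57024972 = 84967047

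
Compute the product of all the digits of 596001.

5×9×6×0×0×1 = 0

0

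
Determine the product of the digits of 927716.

9×2×7×7×1×6 = 5292

5292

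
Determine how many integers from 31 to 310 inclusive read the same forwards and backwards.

28

The integers in [31, 310] that read the same forwards and backwards: 33, 44, 55, 66, 77, 88, …, 292, 303.
28 qualify.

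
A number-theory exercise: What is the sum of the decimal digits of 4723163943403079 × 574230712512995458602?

156

4723163943403079 × 574230712512995458602 = 2712185796536039410360741284143835558
Sum of its 37 digits: 156.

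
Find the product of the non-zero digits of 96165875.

453600

9×6×1×6×5×8×7×5 = 453600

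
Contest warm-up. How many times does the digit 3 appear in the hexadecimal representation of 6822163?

6822163 in base 16 is 681913.
The digit 3 appears 1 time.

1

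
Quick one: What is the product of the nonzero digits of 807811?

8×7×8×1×1 = 448

448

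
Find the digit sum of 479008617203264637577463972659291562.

170

4+7+9+0+0+8+6+1+7+2+0+3+2+6+4+6+3+7+5+7+7+4+6+3+9+7+2+6+5+9+2+9+1+5+6+2 = 170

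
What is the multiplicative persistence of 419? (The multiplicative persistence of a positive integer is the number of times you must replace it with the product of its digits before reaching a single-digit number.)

3

419 → 36 → 18 → 8 (3 steps)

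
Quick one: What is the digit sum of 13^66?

325

13^66 = 33133037516798621392881499511582656606724154320695568102640872889340074409
Sum of its 74 digits: 325.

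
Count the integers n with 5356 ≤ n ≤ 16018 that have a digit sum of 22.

The integers in [5356, 16018] that have a digit sum of 22: 5359, 5368, 5377, 5386, 5395, 5449, …, 15961, 15970.
642 qualify.

642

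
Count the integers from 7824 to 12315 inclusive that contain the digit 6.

The integers in [7824, 12315] that contain the digit 6: 7826, 7836, 7846, 7856, 7860, 7861, …, 12296, 12306.
1178 qualify.

1178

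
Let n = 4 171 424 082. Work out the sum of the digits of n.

4+1+7+1+4+2+4+0+8+2 = 33

33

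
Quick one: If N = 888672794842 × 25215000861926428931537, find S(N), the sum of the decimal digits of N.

888672794842 × 25215000861926428931537 = 22407885287911598546773473664732154
Sum of its 35 digits: 170.

170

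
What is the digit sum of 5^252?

802

5^252 = 138178696881511114006181629804806393137856005830980502160379255522697468850598832927544120055556611624968756703138394617551921583149311147098448060432929196394979953765869140625
Sum of its 177 digits: 802.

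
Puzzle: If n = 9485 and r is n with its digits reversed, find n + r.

15334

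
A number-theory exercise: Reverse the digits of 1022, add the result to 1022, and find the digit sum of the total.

Reversal of 1022 is 2201; 1022 + 2201 = 3223.
Digit sum of 3223: 3+2+2+3 = 10.

10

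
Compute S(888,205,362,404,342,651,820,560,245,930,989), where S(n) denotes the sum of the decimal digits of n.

141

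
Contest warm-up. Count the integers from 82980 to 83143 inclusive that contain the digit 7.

The integers in [82980, 83143] that contain the digit 7: 82987, 82997, 83007, 83017, 83027, 83037, …, 83127, 83137.
25 qualify.

25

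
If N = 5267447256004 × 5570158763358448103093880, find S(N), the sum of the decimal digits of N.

5267447256004 × 5570158763358448103093880 = 29340517493559091440113697108805655520
Sum of its 38 digits: 156.

156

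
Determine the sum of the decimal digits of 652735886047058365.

6+5+2+7+3+5+8+8+6+0+4+7+0+5+8+3+6+5 = 88

88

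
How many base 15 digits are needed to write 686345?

686345 in base 15 is D8565, which has 5 digits.

5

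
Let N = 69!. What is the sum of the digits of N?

351

69! = 171122452428141311372468338881272839092270544893520369393648040923257279754140647424000000000000000
Sum of its 99 digits: 351.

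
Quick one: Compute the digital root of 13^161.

The digital root of n equals n mod 9 (or 9 when 9 | n), so we need 13^161 mod 9.
13^161 ≡ 7 (mod 9), so the digital root is 7.

7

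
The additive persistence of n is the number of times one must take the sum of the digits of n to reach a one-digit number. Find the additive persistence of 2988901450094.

2988901450094 → 59 → 14 → 5 (3 steps)

3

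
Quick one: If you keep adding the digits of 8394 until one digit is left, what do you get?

6

8+3+9+4 = 24
2+4 = 6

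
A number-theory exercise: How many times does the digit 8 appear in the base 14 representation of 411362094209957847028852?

1

411362094209957847028852 in base 14 is 4CB9176252C18BC71C55A.
The digit 8 appears 1 time.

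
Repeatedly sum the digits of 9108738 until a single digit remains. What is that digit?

9+1+0+8+7+3+8 = 36
3+6 = 9

9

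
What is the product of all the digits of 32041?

3×2×0×4×1 = 0

0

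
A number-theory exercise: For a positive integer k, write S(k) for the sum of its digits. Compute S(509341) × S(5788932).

924

S(509341) = 5+0+9+3+4+1 = 22.
S(5788932) = 5+7+8+8+9+3+2 = 42.
22 · 42 = 924.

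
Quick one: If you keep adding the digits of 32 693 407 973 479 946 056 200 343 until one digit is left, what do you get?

7

3+2+6+9+3+4+0+7+9+7+3+4+7+9+9+4+6+0+5+6+2+0+0+3+4+3 = 115
1+1+5 = 7
(Equivalently, 32 693 407 973 479 946 056 200 343 mod 9 = 7.)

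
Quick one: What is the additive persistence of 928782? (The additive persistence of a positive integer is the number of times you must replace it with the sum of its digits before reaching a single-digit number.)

2

928782 → 36 → 9 (2 steps)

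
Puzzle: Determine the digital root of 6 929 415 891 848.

2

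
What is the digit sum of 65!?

351

65! = 8247650592082470666723170306785496252186258551345437492922123134388955774976000000000000000
Sum of its 91 digits: 351.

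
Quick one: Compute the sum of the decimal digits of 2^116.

166

2^116 = 83076749736557242056487941267521536
Sum of its 35 digits: 166.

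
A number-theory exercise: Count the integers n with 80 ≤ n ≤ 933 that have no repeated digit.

621

The integers in [80, 933] that have no repeated digit: 80, 81, 82, 83, 84, 85, …, 931, 932.
621 qualify.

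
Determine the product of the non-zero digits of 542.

40

5×4×2 = 40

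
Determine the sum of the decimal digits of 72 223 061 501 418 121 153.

55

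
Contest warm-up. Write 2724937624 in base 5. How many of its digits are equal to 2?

2724937624 in base 5 is 21040041000444.
The digit 2 appears 1 time.

1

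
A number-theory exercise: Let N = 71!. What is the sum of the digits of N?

423

71! = 850478588567862317521167644239926010288584608120796235886430763388588680378079017697280000000000000000
Sum of its 102 digits: 423.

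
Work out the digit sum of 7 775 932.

7+7+7+5+9+3+2 = 40

40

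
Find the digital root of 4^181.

4

The digital root of n equals n mod 9 (or 9 when 9 | n), so we need 4^181 mod 9.
4^181 ≡ 4 (mod 9), so the digital root is 4.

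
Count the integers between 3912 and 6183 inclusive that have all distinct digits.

The integers in [3912, 6183] that have all distinct digits: 3912, 3914, 3915, 3916, 3917, 3918, …, 6182, 6183.
1157 qualify.

1157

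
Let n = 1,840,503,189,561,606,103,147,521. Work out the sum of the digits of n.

1+8+4+0+5+0+3+1+8+9+5+6+1+6+0+6+1+0+3+1+4+7+5+2+1 = 87

87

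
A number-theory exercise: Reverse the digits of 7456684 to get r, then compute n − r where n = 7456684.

Reverse of 7456684 is 4866547.
7456684 − 4866547 = 2590137

2590137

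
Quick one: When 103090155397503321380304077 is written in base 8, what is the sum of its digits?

85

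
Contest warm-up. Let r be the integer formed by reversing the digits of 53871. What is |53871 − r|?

Reverse of 53871 is 17835.
|53871 − 17835| = 36036

36036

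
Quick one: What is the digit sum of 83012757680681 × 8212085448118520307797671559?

199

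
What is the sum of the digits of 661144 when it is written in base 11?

661144 in base 11 is 411800.
Digit sum: 4+1+1+8+0+0 = 14.

14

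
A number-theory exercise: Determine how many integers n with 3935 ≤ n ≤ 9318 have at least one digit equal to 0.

The integers in [3935, 9318] that have at least one digit equal to 0: 3940, 3950, 3960, 3970, 3980, 3990, …, 9309, 9310.
1510 qualify.

1510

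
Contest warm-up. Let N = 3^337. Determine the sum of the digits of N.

774

3^337 = 61640029873696844587354495248467655238959604866138307074477812999899122146583802168656575797599660327192763477246946112810148535313507889074737242512454360455363
Sum of its 161 digits: 774.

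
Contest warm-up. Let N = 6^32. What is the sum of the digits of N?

126

6^32 = 7958661109946400884391936
Sum of its 25 digits: 126.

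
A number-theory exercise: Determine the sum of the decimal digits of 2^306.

370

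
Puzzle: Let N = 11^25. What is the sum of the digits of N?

11^25 = 108347059433883722041830251
Sum of its 27 digits: 101.

101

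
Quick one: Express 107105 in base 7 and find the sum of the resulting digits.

107105 in base 7 is 624155.
Digit sum: 6+2+4+1+5+5 = 23.

23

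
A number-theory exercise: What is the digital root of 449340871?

4

4+4+9+3+4+0+8+7+1 = 40
4+0 = 4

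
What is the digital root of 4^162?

The digital root of n equals n mod 9 (or 9 when 9 | n), so we need 4^162 mod 9.
4^162 ≡ 1 (mod 9), so the digital root is 1.

1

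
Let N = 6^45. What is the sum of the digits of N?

162

6^45 = 103945637534048876111514866313854976
Sum of its 36 digits: 162.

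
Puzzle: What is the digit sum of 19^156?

19^156 = 30588751310510893306916915337770582752668465458243019791590785071087474000578733809417161750188608850629697427767390411772617886947258805747894400478341145216246625791726950585851429207337086623072881
Sum of its 200 digits: 919.

919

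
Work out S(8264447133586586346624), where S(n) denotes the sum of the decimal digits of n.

8+2+6+4+4+4+7+1+3+3+5+8+6+5+8+6+3+4+6+6+2+4 = 105

105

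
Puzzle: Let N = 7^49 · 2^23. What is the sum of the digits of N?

188

7^49 · 2^23 = 2155231177781774673205150946735040726903403053056
Sum of its 49 digits: 188.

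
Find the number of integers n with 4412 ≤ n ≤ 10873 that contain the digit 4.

2192

The integers in [4412, 10873] that contain the digit 4: 4412, 4413, 4414, 4415, 4416, 4417, …, 10854, 10864.
2192 qualify.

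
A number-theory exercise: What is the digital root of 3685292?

8

3+6+8+5+2+9+2 = 35
3+5 = 8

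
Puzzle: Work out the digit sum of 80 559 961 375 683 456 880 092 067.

8+0+5+5+9+9+6+1+3+7+5+6+8+3+4+5+6+8+8+0+0+9+2+0+6+7 = 130

130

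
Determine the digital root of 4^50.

7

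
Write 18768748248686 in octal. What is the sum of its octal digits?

58

18768748248686 in base 8 is 421076044477156.
Digit sum: 4+2+1+0+7+6+0+4+4+4+7+7+1+5+6 = 58.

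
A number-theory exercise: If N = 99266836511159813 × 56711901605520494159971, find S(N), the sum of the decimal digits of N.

176

99266836511159813 × 56711901605520494159971 = 5629611064912184607969054584234368445423
Sum of its 40 digits: 176.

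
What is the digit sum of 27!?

27! = 10888869450418352160768000000
Sum of its 29 digits: 108.

108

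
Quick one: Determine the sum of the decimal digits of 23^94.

571

23^94 = 100557990409765022546603929176659007546387076810822331648084257522325773843526088137670387099694093803384911561408242773206977009
Sum of its 129 digits: 571.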